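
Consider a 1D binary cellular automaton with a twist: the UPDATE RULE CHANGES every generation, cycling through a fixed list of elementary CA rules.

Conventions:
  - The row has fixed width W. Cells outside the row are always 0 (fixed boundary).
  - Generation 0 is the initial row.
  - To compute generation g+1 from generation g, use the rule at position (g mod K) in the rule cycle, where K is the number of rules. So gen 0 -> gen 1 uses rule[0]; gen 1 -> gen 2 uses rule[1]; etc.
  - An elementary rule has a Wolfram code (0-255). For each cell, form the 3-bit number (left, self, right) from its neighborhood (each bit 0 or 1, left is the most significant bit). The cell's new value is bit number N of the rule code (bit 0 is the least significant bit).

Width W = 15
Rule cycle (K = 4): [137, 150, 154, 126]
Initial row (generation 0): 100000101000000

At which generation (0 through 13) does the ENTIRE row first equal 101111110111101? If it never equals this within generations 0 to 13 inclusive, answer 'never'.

Answer: never

Derivation:
Gen 0: 100000101000000
Gen 1 (rule 137): 001110000011111
Gen 2 (rule 150): 010101000101110
Gen 3 (rule 154): 100000101001101
Gen 4 (rule 126): 110001111111111
Gen 5 (rule 137): 100101111111110
Gen 6 (rule 150): 111100111111101
Gen 7 (rule 154): 111011111111000
Gen 8 (rule 126): 101110000001100
Gen 9 (rule 137): 001100111101001
Gen 10 (rule 150): 010011011001111
Gen 11 (rule 154): 101110010111110
Gen 12 (rule 126): 111011111100011
Gen 13 (rule 137): 110011111001010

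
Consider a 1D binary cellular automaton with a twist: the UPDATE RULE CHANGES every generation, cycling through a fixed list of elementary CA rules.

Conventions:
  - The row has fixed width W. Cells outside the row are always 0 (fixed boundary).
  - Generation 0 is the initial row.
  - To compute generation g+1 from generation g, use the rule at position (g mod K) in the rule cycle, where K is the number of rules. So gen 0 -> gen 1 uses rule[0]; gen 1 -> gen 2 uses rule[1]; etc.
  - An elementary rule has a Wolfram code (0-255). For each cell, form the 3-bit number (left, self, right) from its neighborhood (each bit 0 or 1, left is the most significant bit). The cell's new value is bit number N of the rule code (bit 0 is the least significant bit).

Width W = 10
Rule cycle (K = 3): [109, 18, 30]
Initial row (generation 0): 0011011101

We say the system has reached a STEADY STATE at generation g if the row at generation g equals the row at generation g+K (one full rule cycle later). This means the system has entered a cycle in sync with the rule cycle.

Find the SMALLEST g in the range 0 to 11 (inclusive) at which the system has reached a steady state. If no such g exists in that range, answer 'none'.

Answer: 2

Derivation:
Gen 0: 0011011101
Gen 1 (rule 109): 1011110111
Gen 2 (rule 18): 0000000000
Gen 3 (rule 30): 0000000000
Gen 4 (rule 109): 1111111111
Gen 5 (rule 18): 0000000000
Gen 6 (rule 30): 0000000000
Gen 7 (rule 109): 1111111111
Gen 8 (rule 18): 0000000000
Gen 9 (rule 30): 0000000000
Gen 10 (rule 109): 1111111111
Gen 11 (rule 18): 0000000000
Gen 12 (rule 30): 0000000000
Gen 13 (rule 109): 1111111111
Gen 14 (rule 18): 0000000000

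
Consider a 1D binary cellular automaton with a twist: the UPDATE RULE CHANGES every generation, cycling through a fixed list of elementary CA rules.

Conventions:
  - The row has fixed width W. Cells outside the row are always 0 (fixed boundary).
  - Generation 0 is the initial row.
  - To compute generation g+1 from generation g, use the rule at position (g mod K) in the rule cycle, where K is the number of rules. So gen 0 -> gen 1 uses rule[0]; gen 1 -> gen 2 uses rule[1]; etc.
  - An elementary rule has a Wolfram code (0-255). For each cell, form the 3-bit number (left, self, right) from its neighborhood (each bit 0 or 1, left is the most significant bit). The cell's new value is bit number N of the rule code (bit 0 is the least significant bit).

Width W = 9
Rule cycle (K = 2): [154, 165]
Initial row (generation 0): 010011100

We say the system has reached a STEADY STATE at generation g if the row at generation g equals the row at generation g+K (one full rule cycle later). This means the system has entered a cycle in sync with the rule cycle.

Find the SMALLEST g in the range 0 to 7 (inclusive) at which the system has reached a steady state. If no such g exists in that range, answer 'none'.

Answer: none

Derivation:
Gen 0: 010011100
Gen 1 (rule 154): 101111010
Gen 2 (rule 165): 110110110
Gen 3 (rule 154): 100100101
Gen 4 (rule 165): 100100111
Gen 5 (rule 154): 011011110
Gen 6 (rule 165): 000101100
Gen 7 (rule 154): 001001010
Gen 8 (rule 165): 101001110
Gen 9 (rule 154): 000111101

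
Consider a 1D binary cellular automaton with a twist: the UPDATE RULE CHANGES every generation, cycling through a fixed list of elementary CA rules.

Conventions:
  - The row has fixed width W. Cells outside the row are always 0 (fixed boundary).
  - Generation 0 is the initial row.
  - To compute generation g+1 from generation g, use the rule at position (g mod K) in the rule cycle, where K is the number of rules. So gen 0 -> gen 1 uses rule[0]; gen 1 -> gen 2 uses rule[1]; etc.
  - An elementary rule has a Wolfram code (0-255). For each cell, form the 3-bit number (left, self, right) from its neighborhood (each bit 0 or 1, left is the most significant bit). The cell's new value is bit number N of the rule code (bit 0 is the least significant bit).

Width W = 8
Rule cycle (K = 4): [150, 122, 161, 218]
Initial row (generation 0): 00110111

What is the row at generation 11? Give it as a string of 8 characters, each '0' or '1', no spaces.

Answer: 11111111

Derivation:
Gen 0: 00110111
Gen 1 (rule 150): 01000010
Gen 2 (rule 122): 10100101
Gen 3 (rule 161): 01000010
Gen 4 (rule 218): 10100101
Gen 5 (rule 150): 10111101
Gen 6 (rule 122): 01100110
Gen 7 (rule 161): 00000000
Gen 8 (rule 218): 00000000
Gen 9 (rule 150): 00000000
Gen 10 (rule 122): 00000000
Gen 11 (rule 161): 11111111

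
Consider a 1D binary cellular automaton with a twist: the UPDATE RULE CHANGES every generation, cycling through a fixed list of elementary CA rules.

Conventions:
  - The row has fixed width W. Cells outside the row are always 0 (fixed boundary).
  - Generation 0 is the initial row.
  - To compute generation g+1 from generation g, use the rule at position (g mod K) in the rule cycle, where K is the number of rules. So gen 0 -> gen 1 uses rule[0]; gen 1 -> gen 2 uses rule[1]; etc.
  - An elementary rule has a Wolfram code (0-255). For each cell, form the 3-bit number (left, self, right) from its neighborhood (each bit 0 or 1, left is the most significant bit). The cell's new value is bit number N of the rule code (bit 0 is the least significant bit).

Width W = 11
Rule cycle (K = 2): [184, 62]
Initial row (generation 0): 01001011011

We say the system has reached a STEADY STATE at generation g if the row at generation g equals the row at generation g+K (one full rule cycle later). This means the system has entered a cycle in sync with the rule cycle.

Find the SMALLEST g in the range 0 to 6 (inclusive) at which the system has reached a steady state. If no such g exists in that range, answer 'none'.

Gen 0: 01001011011
Gen 1 (rule 184): 00100110110
Gen 2 (rule 62): 01111101101
Gen 3 (rule 184): 01111011010
Gen 4 (rule 62): 11000110111
Gen 5 (rule 184): 10100101110
Gen 6 (rule 62): 11111111001
Gen 7 (rule 184): 11111110100
Gen 8 (rule 62): 10000001110

Answer: none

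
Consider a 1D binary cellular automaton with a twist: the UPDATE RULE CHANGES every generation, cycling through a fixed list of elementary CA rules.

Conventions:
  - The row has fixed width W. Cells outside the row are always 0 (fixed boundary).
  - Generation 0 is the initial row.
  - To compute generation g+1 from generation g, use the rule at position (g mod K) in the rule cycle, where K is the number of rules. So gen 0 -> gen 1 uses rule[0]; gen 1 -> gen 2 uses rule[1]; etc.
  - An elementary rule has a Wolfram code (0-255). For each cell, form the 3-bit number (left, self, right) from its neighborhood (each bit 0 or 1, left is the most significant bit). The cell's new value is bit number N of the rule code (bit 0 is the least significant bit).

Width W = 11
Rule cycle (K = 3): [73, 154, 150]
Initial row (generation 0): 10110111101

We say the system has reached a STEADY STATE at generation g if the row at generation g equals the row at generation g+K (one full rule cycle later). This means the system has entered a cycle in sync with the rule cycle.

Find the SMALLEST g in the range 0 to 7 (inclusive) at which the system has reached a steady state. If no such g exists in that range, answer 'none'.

Answer: none

Derivation:
Gen 0: 10110111101
Gen 1 (rule 73): 00110100100
Gen 2 (rule 154): 01100011010
Gen 3 (rule 150): 10010100011
Gen 4 (rule 73): 00000001011
Gen 5 (rule 154): 00000010010
Gen 6 (rule 150): 00000111111
Gen 7 (rule 73): 11110100001
Gen 8 (rule 154): 11100010010
Gen 9 (rule 150): 01010111111
Gen 10 (rule 73): 00000100001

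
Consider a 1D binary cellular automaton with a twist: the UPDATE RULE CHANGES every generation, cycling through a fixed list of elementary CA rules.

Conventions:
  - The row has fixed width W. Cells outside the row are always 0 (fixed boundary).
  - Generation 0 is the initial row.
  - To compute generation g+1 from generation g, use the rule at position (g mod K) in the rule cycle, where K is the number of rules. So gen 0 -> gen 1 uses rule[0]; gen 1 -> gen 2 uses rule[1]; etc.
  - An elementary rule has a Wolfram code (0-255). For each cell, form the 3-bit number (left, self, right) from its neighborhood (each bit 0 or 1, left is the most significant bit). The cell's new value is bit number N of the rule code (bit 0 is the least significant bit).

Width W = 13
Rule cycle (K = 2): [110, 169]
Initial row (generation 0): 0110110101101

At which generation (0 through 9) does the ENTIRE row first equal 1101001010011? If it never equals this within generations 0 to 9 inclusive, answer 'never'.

Answer: never

Derivation:
Gen 0: 0110110101101
Gen 1 (rule 110): 1111111111111
Gen 2 (rule 169): 1111111111110
Gen 3 (rule 110): 1000000000010
Gen 4 (rule 169): 0011111111000
Gen 5 (rule 110): 0110000001000
Gen 6 (rule 169): 0100111100011
Gen 7 (rule 110): 1101100100111
Gen 8 (rule 169): 1011000000110
Gen 9 (rule 110): 1111000001110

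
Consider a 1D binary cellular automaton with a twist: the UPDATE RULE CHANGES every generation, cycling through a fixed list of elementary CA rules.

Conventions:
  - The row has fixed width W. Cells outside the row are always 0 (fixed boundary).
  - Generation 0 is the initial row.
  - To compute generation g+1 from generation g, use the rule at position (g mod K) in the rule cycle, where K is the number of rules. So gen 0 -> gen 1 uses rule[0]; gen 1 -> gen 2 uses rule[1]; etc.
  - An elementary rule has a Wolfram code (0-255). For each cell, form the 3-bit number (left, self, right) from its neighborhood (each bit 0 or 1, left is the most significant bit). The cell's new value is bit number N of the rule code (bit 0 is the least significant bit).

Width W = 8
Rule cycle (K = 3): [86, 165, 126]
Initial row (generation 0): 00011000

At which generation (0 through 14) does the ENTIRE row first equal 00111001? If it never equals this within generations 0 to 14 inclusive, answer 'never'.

Gen 0: 00011000
Gen 1 (rule 86): 00101100
Gen 2 (rule 165): 10110001
Gen 3 (rule 126): 11111011
Gen 4 (rule 86): 00001001
Gen 5 (rule 165): 11101001
Gen 6 (rule 126): 10111111
Gen 7 (rule 86): 10000001
Gen 8 (rule 165): 10111101
Gen 9 (rule 126): 11100111
Gen 10 (rule 86): 00111001
Gen 11 (rule 165): 10010001
Gen 12 (rule 126): 11111011
Gen 13 (rule 86): 00001001
Gen 14 (rule 165): 11101001

Answer: 10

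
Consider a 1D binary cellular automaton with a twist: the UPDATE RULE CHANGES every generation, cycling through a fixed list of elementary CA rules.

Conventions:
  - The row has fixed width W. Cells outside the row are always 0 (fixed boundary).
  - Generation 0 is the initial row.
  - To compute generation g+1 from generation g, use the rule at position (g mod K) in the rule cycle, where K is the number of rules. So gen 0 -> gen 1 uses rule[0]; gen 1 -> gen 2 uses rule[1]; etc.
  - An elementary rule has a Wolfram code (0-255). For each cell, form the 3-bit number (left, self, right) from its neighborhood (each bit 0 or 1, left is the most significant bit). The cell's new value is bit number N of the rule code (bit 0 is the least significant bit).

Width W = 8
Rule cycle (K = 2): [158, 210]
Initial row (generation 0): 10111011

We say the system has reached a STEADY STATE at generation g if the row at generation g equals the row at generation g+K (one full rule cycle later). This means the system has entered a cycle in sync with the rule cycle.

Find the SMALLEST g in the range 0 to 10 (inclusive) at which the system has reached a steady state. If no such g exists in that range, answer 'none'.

Answer: none

Derivation:
Gen 0: 10111011
Gen 1 (rule 158): 10110010
Gen 2 (rule 210): 00011101
Gen 3 (rule 158): 00111001
Gen 4 (rule 210): 01011110
Gen 5 (rule 158): 11011101
Gen 6 (rule 210): 01001100
Gen 7 (rule 158): 11111010
Gen 8 (rule 210): 01111001
Gen 9 (rule 158): 11110111
Gen 10 (rule 210): 01110011
Gen 11 (rule 158): 11101110
Gen 12 (rule 210): 01100111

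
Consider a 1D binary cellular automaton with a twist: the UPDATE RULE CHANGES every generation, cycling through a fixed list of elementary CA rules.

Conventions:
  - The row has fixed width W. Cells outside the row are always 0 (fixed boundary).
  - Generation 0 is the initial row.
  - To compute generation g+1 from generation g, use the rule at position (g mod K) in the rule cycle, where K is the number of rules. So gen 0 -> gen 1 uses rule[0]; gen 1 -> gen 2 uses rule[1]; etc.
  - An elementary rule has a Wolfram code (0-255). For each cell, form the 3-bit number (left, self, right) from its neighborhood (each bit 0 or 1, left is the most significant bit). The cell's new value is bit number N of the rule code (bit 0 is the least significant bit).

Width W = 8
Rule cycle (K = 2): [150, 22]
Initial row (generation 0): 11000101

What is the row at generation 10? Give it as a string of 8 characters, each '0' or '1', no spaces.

Answer: 10011101

Derivation:
Gen 0: 11000101
Gen 1 (rule 150): 00101101
Gen 2 (rule 22): 01100001
Gen 3 (rule 150): 10010011
Gen 4 (rule 22): 11111100
Gen 5 (rule 150): 01111010
Gen 6 (rule 22): 10000011
Gen 7 (rule 150): 11000100
Gen 8 (rule 22): 00101110
Gen 9 (rule 150): 01100101
Gen 10 (rule 22): 10011101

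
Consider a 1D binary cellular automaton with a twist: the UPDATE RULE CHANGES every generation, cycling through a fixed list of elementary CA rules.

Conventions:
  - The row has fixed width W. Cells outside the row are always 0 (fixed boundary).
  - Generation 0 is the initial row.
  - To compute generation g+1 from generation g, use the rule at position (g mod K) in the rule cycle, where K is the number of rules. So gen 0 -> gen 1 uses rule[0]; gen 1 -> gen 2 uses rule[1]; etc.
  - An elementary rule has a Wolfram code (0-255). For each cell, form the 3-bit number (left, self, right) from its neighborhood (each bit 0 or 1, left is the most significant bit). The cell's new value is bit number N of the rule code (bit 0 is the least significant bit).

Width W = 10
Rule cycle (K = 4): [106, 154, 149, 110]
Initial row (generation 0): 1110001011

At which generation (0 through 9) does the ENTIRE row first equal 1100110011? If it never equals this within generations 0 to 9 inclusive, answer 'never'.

Gen 0: 1110001011
Gen 1 (rule 106): 1010010111
Gen 2 (rule 154): 0001100110
Gen 3 (rule 149): 1100010001
Gen 4 (rule 110): 1100110011
Gen 5 (rule 106): 1101110111
Gen 6 (rule 154): 1001100110
Gen 7 (rule 149): 1100010001
Gen 8 (rule 110): 1100110011
Gen 9 (rule 106): 1101110111

Answer: 4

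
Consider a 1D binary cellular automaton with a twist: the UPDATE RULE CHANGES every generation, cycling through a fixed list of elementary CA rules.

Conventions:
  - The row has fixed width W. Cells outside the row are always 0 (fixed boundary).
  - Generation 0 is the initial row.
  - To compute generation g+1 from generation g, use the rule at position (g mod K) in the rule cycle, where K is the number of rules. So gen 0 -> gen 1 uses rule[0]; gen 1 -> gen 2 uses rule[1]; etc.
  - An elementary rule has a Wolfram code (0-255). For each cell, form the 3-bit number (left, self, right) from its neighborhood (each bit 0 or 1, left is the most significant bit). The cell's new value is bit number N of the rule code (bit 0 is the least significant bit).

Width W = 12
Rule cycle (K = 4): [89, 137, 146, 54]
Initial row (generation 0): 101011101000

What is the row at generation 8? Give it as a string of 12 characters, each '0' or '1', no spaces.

Answer: 111011111111

Derivation:
Gen 0: 101011101000
Gen 1 (rule 89): 000010100111
Gen 2 (rule 137): 111000000110
Gen 3 (rule 146): 010100001001
Gen 4 (rule 54): 111110011111
Gen 5 (rule 89): 100011010001
Gen 6 (rule 137): 001010000100
Gen 7 (rule 146): 010001001010
Gen 8 (rule 54): 111011111111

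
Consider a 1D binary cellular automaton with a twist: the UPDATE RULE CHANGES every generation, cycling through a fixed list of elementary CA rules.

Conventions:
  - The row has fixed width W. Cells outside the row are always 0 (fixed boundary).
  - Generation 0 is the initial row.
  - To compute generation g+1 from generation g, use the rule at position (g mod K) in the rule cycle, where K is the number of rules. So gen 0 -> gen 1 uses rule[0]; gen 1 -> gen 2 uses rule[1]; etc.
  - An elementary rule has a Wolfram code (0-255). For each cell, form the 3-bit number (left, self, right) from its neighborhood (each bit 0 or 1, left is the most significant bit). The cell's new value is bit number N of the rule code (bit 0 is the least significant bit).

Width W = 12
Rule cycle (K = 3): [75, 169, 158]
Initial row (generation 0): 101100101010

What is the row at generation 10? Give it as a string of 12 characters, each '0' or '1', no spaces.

Answer: 100000000010

Derivation:
Gen 0: 101100101010
Gen 1 (rule 75): 001101000000
Gen 2 (rule 169): 101010011111
Gen 3 (rule 158): 101011111110
Gen 4 (rule 75): 000010000010
Gen 5 (rule 169): 111000111000
Gen 6 (rule 158): 110101110100
Gen 7 (rule 75): 110001010001
Gen 8 (rule 169): 100100100100
Gen 9 (rule 158): 111111111110
Gen 10 (rule 75): 100000000010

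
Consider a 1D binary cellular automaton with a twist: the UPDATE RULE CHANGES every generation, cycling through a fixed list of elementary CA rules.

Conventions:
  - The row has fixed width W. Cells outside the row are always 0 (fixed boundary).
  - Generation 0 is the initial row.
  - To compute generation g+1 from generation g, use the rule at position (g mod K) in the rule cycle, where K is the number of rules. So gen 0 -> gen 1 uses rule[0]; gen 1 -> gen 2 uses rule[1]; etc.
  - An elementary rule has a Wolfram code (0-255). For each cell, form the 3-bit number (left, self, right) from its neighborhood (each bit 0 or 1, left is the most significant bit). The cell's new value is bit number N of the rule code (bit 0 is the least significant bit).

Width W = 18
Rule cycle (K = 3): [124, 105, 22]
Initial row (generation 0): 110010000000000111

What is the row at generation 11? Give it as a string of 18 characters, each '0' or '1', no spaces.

Gen 0: 110010000000000111
Gen 1 (rule 124): 111011000000000101
Gen 2 (rule 105): 101111011111110010
Gen 3 (rule 22): 100000000000001111
Gen 4 (rule 124): 110000000000001001
Gen 5 (rule 105): 110111111111100000
Gen 6 (rule 22): 000000000000010000
Gen 7 (rule 124): 000000000000011000
Gen 8 (rule 105): 111111111111011011
Gen 9 (rule 22): 000000000000000000
Gen 10 (rule 124): 000000000000000000
Gen 11 (rule 105): 111111111111111111

Answer: 111111111111111111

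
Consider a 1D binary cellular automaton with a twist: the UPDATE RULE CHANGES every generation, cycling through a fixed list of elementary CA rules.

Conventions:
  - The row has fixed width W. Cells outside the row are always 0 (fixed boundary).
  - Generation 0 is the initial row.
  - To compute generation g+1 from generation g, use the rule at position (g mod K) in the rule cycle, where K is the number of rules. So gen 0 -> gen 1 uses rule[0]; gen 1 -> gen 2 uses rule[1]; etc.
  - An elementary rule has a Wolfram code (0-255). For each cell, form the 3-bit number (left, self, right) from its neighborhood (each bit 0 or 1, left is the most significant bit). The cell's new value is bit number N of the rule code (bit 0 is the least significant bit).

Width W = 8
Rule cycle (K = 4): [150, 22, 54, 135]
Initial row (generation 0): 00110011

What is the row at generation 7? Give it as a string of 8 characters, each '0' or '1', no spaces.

Answer: 11111100

Derivation:
Gen 0: 00110011
Gen 1 (rule 150): 01001100
Gen 2 (rule 22): 11110010
Gen 3 (rule 54): 00001111
Gen 4 (rule 135): 11110110
Gen 5 (rule 150): 01100001
Gen 6 (rule 22): 10010011
Gen 7 (rule 54): 11111100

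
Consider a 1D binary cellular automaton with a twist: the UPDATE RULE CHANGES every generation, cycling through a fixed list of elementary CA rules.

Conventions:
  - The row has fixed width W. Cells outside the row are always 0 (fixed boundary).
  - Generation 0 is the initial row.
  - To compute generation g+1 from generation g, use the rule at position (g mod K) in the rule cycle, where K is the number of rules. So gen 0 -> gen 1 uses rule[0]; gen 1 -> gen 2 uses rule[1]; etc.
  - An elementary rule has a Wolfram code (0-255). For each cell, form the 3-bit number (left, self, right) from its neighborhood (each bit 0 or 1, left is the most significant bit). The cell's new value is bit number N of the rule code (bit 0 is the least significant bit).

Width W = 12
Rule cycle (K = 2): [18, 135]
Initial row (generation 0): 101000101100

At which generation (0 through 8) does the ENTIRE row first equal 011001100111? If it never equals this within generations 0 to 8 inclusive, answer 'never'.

Gen 0: 101000101100
Gen 1 (rule 18): 000101000010
Gen 2 (rule 135): 111101011110
Gen 3 (rule 18): 000000000001
Gen 4 (rule 135): 111111111111
Gen 5 (rule 18): 000000000000
Gen 6 (rule 135): 111111111111
Gen 7 (rule 18): 000000000000
Gen 8 (rule 135): 111111111111

Answer: never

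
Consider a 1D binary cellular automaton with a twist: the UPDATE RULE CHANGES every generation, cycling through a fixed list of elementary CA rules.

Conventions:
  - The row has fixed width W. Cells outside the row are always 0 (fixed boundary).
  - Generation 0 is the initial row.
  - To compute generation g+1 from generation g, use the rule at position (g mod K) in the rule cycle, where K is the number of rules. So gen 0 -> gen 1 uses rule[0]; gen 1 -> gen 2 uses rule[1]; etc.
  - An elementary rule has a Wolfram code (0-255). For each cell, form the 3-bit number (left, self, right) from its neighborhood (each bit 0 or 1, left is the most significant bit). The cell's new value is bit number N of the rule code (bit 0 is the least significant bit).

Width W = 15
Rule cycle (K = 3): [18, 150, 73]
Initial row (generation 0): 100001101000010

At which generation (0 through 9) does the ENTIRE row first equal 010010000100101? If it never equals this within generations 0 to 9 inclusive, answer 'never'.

Gen 0: 100001101000010
Gen 1 (rule 18): 010010000100101
Gen 2 (rule 150): 111111001111101
Gen 3 (rule 73): 100001001000100
Gen 4 (rule 18): 010010110101010
Gen 5 (rule 150): 111110000101011
Gen 6 (rule 73): 100010110000011
Gen 7 (rule 18): 010100001000100
Gen 8 (rule 150): 110110011101110
Gen 9 (rule 73): 110110010101010

Answer: 1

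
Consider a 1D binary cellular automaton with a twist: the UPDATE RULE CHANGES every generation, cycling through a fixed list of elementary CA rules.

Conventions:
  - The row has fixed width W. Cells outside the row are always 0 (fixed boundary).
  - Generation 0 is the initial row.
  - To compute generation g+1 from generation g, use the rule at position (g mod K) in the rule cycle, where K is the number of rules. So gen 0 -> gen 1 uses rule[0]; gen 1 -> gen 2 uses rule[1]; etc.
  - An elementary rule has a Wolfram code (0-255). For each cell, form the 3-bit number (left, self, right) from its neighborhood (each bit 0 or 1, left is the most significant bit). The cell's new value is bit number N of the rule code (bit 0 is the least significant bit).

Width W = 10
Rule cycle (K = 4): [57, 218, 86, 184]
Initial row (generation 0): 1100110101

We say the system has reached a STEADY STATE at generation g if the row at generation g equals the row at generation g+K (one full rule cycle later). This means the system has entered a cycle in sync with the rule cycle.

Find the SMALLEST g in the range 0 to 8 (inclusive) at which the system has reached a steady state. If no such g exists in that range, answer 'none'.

Gen 0: 1100110101
Gen 1 (rule 57): 1010101010
Gen 2 (rule 218): 0000000001
Gen 3 (rule 86): 0000000011
Gen 4 (rule 184): 0000000010
Gen 5 (rule 57): 1111111001
Gen 6 (rule 218): 1111111110
Gen 7 (rule 86): 0000000011
Gen 8 (rule 184): 0000000010
Gen 9 (rule 57): 1111111001
Gen 10 (rule 218): 1111111110
Gen 11 (rule 86): 0000000011
Gen 12 (rule 184): 0000000010

Answer: 3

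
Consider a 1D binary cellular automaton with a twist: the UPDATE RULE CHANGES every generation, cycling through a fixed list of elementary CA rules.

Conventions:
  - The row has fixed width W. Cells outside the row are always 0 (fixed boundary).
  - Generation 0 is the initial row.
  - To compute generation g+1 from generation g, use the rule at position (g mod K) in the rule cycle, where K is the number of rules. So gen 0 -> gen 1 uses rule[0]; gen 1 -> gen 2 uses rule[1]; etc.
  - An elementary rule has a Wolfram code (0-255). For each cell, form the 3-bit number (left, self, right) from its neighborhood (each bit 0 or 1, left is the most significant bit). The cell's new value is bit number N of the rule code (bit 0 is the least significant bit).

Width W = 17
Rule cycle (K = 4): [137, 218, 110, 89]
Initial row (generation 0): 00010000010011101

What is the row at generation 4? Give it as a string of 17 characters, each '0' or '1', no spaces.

Gen 0: 00010000010011101
Gen 1 (rule 137): 11000111000011000
Gen 2 (rule 218): 11101111100111100
Gen 3 (rule 110): 10111000101100100
Gen 4 (rule 89): 00101110001110011

Answer: 00101110001110011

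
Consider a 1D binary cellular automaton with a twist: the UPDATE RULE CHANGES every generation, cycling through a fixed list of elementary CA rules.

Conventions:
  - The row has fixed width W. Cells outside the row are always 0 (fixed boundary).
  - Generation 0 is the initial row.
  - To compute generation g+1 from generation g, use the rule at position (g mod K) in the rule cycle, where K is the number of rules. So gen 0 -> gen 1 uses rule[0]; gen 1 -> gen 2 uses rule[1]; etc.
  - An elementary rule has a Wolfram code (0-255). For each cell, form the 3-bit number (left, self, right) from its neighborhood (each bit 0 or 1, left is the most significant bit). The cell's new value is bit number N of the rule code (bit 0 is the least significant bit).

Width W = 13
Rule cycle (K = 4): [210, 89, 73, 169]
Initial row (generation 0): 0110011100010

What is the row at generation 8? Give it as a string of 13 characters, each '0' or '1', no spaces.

Answer: 1001010110110

Derivation:
Gen 0: 0110011100010
Gen 1 (rule 210): 1011101110101
Gen 2 (rule 89): 0010101010000
Gen 3 (rule 73): 1000000000111
Gen 4 (rule 169): 0011111110110
Gen 5 (rule 210): 0101111110011
Gen 6 (rule 89): 0001000011011
Gen 7 (rule 73): 1100011011011
Gen 8 (rule 169): 1001010110110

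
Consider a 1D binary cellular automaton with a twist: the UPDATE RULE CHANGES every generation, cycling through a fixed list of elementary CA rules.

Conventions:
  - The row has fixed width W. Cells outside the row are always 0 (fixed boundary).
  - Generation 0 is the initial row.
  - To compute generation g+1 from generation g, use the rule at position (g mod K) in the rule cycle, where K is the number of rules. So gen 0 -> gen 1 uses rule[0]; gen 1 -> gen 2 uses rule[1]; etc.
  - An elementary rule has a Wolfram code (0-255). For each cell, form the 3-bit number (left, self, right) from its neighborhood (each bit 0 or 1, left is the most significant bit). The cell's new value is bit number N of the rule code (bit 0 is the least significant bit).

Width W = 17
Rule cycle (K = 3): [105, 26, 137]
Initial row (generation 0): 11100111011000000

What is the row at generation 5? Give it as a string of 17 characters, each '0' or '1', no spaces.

Gen 0: 11100111011000000
Gen 1 (rule 105): 10100101111011111
Gen 2 (rule 26): 00011001000010000
Gen 3 (rule 137): 11010000011000111
Gen 4 (rule 105): 11100111011010101
Gen 5 (rule 26): 10011100010000000

Answer: 10011100010000000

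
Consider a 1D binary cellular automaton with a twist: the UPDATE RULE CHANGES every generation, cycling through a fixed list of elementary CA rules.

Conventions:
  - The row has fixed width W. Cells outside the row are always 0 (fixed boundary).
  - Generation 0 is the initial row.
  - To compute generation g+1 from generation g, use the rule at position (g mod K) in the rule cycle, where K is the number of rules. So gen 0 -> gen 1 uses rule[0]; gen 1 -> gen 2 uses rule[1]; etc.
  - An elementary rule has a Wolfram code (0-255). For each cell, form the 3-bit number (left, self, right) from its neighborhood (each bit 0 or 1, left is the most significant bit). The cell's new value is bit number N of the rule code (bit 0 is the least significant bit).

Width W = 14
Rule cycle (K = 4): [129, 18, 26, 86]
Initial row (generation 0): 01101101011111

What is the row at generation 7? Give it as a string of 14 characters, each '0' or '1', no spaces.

Gen 0: 01101101011111
Gen 1 (rule 129): 00000000001110
Gen 2 (rule 18): 00000000010001
Gen 3 (rule 26): 00000000101010
Gen 4 (rule 86): 00000001101011
Gen 5 (rule 129): 11111100000000
Gen 6 (rule 18): 00000010000000
Gen 7 (rule 26): 00000101000000

Answer: 00000101000000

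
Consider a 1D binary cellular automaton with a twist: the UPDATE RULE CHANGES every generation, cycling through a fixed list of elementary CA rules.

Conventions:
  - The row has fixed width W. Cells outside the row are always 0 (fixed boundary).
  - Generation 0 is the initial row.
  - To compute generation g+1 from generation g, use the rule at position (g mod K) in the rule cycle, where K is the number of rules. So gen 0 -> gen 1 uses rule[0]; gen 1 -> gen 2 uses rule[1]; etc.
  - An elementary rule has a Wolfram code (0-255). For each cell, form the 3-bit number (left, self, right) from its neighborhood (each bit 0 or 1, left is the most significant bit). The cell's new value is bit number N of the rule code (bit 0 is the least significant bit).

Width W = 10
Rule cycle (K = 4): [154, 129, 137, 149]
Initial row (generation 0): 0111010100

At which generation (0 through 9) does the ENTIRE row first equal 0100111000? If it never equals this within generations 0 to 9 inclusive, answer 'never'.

Gen 0: 0111010100
Gen 1 (rule 154): 1110000010
Gen 2 (rule 129): 0100111000
Gen 3 (rule 137): 0000110011
Gen 4 (rule 149): 1110001000
Gen 5 (rule 154): 1101010100
Gen 6 (rule 129): 0000000001
Gen 7 (rule 137): 1111111100
Gen 8 (rule 149): 0111111011
Gen 9 (rule 154): 1111110010

Answer: 2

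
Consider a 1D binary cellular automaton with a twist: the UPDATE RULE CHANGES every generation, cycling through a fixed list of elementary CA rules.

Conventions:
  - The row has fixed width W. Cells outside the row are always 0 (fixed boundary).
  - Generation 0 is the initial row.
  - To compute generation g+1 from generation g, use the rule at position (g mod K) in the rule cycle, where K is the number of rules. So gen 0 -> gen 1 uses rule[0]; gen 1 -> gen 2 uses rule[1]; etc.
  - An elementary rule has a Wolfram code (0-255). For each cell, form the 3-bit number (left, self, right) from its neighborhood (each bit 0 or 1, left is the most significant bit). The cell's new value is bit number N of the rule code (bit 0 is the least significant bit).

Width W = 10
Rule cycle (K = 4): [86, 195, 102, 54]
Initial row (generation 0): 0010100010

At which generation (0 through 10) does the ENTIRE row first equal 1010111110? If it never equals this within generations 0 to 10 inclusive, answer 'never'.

Gen 0: 0010100010
Gen 1 (rule 86): 0110110111
Gen 2 (rule 195): 1010010011
Gen 3 (rule 102): 1110110101
Gen 4 (rule 54): 0001001111
Gen 5 (rule 86): 0011110001
Gen 6 (rule 195): 1101110110
Gen 7 (rule 102): 0110011010
Gen 8 (rule 54): 1001100111
Gen 9 (rule 86): 1110111001
Gen 10 (rule 195): 0110011010

Answer: never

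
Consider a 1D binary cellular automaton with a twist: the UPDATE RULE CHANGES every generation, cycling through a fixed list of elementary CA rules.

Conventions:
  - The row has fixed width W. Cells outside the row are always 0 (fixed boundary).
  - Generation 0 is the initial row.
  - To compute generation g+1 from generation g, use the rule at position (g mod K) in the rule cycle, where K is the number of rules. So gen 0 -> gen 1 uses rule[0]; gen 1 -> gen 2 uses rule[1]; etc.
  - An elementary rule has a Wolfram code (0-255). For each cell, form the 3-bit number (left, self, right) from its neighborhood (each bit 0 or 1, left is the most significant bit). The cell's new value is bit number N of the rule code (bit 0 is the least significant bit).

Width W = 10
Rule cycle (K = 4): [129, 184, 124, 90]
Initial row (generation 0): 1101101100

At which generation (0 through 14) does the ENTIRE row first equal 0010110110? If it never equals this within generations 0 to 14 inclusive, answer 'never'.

Gen 0: 1101101100
Gen 1 (rule 129): 0000000001
Gen 2 (rule 184): 0000000000
Gen 3 (rule 124): 0000000000
Gen 4 (rule 90): 0000000000
Gen 5 (rule 129): 1111111111
Gen 6 (rule 184): 1111111110
Gen 7 (rule 124): 1000000011
Gen 8 (rule 90): 0100000111
Gen 9 (rule 129): 0001110010
Gen 10 (rule 184): 0001101001
Gen 11 (rule 124): 0001111101
Gen 12 (rule 90): 0011000100
Gen 13 (rule 129): 1000010001
Gen 14 (rule 184): 0100001000

Answer: never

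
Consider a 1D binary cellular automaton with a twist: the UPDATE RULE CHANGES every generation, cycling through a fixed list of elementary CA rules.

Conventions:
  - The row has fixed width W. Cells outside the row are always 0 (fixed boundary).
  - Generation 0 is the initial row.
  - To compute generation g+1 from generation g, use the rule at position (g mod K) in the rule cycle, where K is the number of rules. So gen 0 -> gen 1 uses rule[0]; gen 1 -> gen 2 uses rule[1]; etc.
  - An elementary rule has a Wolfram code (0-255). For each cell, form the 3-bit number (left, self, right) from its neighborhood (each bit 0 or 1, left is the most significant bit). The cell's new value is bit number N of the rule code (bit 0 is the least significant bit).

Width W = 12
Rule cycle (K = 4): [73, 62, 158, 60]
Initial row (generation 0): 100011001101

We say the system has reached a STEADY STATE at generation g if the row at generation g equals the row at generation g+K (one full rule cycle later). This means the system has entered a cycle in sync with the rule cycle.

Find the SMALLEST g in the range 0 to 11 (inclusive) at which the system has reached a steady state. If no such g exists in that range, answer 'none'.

Gen 0: 100011001101
Gen 1 (rule 73): 001011001100
Gen 2 (rule 62): 011110111010
Gen 3 (rule 158): 111100110011
Gen 4 (rule 60): 100010101010
Gen 5 (rule 73): 001000000000
Gen 6 (rule 62): 011100000000
Gen 7 (rule 158): 111010000000
Gen 8 (rule 60): 100111000000
Gen 9 (rule 73): 000101011111
Gen 10 (rule 62): 001111110000
Gen 11 (rule 158): 011111101000
Gen 12 (rule 60): 010000011100
Gen 13 (rule 73): 000111010101
Gen 14 (rule 62): 001100111111
Gen 15 (rule 158): 011011111110

Answer: none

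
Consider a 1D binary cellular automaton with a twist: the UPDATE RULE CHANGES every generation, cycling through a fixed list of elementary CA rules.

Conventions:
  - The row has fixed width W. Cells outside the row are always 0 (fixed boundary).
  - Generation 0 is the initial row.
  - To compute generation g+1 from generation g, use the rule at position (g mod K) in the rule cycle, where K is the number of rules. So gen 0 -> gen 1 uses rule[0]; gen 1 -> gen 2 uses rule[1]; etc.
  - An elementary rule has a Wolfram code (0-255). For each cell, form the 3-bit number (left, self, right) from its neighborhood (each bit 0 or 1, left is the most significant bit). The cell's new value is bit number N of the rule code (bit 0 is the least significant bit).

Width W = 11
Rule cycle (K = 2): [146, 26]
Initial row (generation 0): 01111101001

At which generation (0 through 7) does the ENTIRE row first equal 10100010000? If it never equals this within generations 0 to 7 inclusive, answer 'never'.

Answer: never

Derivation:
Gen 0: 01111101001
Gen 1 (rule 146): 10111000110
Gen 2 (rule 26): 00100101101
Gen 3 (rule 146): 01011000000
Gen 4 (rule 26): 10010100000
Gen 5 (rule 146): 01100010000
Gen 6 (rule 26): 11010101000
Gen 7 (rule 146): 00000000100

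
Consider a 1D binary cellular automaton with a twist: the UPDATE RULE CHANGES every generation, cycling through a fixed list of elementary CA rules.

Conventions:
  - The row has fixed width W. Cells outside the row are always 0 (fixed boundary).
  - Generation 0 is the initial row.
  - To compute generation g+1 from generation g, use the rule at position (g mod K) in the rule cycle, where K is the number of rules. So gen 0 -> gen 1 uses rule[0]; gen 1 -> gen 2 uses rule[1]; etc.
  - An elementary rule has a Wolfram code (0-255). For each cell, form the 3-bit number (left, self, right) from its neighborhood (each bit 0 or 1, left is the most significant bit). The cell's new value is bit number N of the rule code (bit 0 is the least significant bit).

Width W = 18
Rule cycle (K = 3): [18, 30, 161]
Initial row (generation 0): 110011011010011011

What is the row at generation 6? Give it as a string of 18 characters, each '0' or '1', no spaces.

Answer: 000101010010101001

Derivation:
Gen 0: 110011011010011011
Gen 1 (rule 18): 001100000001100000
Gen 2 (rule 30): 011010000011010000
Gen 3 (rule 161): 000100111000100111
Gen 4 (rule 18): 001011000101011000
Gen 5 (rule 30): 011010101101010100
Gen 6 (rule 161): 000101010010101001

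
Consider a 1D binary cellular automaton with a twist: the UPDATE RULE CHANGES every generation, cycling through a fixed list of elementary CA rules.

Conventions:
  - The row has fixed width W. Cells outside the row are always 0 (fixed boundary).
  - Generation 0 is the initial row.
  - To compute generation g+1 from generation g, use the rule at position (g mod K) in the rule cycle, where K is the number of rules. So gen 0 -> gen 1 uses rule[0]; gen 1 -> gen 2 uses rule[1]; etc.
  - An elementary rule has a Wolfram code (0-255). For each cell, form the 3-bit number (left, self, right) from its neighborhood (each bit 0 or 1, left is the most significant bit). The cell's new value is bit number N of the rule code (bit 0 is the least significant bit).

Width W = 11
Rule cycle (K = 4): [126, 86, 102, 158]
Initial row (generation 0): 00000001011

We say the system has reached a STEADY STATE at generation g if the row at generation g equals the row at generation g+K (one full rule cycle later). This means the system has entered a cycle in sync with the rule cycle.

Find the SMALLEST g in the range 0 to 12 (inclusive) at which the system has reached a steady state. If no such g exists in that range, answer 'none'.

Gen 0: 00000001011
Gen 1 (rule 126): 00000011111
Gen 2 (rule 86): 00000100001
Gen 3 (rule 102): 00001100011
Gen 4 (rule 158): 00011010110
Gen 5 (rule 126): 00111111111
Gen 6 (rule 86): 01000000001
Gen 7 (rule 102): 11000000011
Gen 8 (rule 158): 10100000110
Gen 9 (rule 126): 11110001111
Gen 10 (rule 86): 00011010001
Gen 11 (rule 102): 00101110011
Gen 12 (rule 158): 01101101110
Gen 13 (rule 126): 11111111011
Gen 14 (rule 86): 00000001001
Gen 15 (rule 102): 00000011011
Gen 16 (rule 158): 00000110010

Answer: none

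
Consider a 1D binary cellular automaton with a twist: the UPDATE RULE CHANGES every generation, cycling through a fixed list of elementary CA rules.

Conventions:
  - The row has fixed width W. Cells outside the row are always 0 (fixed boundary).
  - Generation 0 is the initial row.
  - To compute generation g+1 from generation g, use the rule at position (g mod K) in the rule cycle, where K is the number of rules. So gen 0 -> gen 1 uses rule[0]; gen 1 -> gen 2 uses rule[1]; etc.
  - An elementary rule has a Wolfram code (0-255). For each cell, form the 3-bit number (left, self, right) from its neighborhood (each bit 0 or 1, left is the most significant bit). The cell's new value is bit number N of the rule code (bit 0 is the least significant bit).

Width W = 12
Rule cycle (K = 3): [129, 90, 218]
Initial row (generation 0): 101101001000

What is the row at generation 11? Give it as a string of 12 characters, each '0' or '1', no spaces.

Gen 0: 101101001000
Gen 1 (rule 129): 000000000011
Gen 2 (rule 90): 000000000111
Gen 3 (rule 218): 000000001111
Gen 4 (rule 129): 111111100110
Gen 5 (rule 90): 100000111111
Gen 6 (rule 218): 010001111111
Gen 7 (rule 129): 000100111110
Gen 8 (rule 90): 001011100011
Gen 9 (rule 218): 010011110111
Gen 10 (rule 129): 000001100010
Gen 11 (rule 90): 000011110101

Answer: 000011110101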